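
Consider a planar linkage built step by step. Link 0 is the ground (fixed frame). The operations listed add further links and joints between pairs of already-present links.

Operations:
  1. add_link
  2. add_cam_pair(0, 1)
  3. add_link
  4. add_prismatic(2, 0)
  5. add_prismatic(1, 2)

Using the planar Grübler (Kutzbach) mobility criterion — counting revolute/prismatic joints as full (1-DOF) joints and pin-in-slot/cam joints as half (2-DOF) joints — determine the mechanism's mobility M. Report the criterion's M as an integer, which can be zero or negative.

M = 1

L=1 J1=0 J2=0
add link → L=2 J1=0 J2=0
C@0,1 dof=2 J2 → L=2 J1=0 J2=1
add link → L=3 J1=0 J2=1
P@2,0 dof=1 J1 → L=3 J1=1 J2=1
P@1,2 dof=1 J1 → L=3 J1=2 J2=1
M=3(L−1)−2J1−J2=3·2−2·2−1=1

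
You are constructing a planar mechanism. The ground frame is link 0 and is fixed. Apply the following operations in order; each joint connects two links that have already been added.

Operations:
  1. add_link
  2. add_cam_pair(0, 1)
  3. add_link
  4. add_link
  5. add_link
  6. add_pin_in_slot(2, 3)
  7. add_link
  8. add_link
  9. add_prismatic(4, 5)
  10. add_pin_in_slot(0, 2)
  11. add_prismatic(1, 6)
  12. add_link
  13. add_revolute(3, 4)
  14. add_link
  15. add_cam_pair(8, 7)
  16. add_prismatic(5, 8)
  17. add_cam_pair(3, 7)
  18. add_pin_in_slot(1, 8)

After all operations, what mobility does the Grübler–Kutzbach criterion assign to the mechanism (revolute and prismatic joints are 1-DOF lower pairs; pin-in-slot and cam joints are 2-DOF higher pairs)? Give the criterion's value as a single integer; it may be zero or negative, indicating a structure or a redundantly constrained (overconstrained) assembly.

link 0 = ground. State L|J1|J2 = 1|0|0
+link1  2|0|0
C(0,1) f=2→J2  2|0|1
+link2  3|0|1
+link3  4|0|1
+link4  5|0|1
PS(2,3) f=2→J2  5|0|2
+link5  6|0|2
+link6  7|0|2
P(4,5) f=1→J1  7|1|2
PS(0,2) f=2→J2  7|1|3
P(1,6) f=1→J1  7|2|3
+link7  8|2|3
R(3,4) f=1→J1  8|3|3
+link8  9|3|3
C(8,7) f=2→J2  9|3|4
P(5,8) f=1→J1  9|4|4
C(3,7) f=2→J2  9|4|5
PS(1,8) f=2→J2  9|4|6
M = 3(9−1)−2·4−6 = 24−8−6 = 10

M = 10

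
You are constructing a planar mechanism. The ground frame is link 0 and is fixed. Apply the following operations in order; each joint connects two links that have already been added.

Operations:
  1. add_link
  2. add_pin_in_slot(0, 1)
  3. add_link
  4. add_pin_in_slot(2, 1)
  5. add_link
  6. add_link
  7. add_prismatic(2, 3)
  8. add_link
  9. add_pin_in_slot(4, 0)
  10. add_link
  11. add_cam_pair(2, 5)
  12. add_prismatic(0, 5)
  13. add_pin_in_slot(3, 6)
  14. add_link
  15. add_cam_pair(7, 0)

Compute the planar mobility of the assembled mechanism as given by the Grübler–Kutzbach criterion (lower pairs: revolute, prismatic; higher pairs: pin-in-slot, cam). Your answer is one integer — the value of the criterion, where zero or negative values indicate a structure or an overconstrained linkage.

L=1 J1=0 J2=0
add link → L=2 J1=0 J2=0
PS@0,1 dof=2 J2 → L=2 J1=0 J2=1
add link → L=3 J1=0 J2=1
PS@2,1 dof=2 J2 → L=3 J1=0 J2=2
add link → L=4 J1=0 J2=2
add link → L=5 J1=0 J2=2
P@2,3 dof=1 J1 → L=5 J1=1 J2=2
add link → L=6 J1=1 J2=2
PS@4,0 dof=2 J2 → L=6 J1=1 J2=3
add link → L=7 J1=1 J2=3
C@2,5 dof=2 J2 → L=7 J1=1 J2=4
P@0,5 dof=1 J1 → L=7 J1=2 J2=4
PS@3,6 dof=2 J2 → L=7 J1=2 J2=5
add link → L=8 J1=2 J2=5
C@7,0 dof=2 J2 → L=8 J1=2 J2=6
M=3(L−1)−2J1−J2=3·7−2·2−6=11

M = 11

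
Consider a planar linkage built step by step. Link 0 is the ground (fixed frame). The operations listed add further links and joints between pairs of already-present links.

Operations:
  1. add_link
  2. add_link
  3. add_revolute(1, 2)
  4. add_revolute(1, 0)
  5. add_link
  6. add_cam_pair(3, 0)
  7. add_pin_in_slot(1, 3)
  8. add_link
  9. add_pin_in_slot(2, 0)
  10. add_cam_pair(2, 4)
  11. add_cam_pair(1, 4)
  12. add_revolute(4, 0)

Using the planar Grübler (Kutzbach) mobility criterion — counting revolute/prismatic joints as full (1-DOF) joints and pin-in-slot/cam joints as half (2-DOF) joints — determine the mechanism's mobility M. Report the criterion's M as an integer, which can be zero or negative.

M = 1

ground; <1,0,0>
#1 <2,0,0>
#2 <3,0,0>
R:1↔2 J1 <3,1,0>
R:1↔0 J1 <3,2,0>
#3 <4,2,0>
C:3↔0 J2 <4,2,1>
PS:1↔3 J2 <4,2,2>
#4 <5,2,2>
PS:2↔0 J2 <5,2,3>
C:2↔4 J2 <5,2,4>
C:1↔4 J2 <5,2,5>
R:4↔0 J1 <5,3,5>
3×4 − 2×3 − 1×5 = 1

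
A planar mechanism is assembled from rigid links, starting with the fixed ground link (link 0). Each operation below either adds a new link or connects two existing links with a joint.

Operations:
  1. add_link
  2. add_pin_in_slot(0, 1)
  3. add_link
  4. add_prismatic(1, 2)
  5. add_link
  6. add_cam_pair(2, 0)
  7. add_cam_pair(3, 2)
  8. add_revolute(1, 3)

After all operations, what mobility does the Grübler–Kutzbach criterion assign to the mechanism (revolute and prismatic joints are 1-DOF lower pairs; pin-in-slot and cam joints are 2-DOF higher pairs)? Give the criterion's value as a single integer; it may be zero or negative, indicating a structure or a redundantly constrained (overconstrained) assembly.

M = 2

L=1 J1=0 J2=0
add link → L=2 J1=0 J2=0
PS@0,1 dof=2 J2 → L=2 J1=0 J2=1
add link → L=3 J1=0 J2=1
P@1,2 dof=1 J1 → L=3 J1=1 J2=1
add link → L=4 J1=1 J2=1
C@2,0 dof=2 J2 → L=4 J1=1 J2=2
C@3,2 dof=2 J2 → L=4 J1=1 J2=3
R@1,3 dof=1 J1 → L=4 J1=2 J2=3
M=3(L−1)−2J1−J2=3·3−2·2−3=2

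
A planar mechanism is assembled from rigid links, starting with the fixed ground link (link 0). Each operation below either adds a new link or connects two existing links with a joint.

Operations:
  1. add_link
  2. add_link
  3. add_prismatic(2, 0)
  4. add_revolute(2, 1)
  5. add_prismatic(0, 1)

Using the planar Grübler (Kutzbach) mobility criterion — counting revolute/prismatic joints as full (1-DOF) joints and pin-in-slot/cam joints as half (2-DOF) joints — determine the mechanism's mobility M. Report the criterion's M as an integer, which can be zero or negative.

[1;0;0] (link 0 is ground)
L+ [2;0;0]
L+ [3;0;0]
P(2,0)∈J1 [3;1;0]
R(2,1)∈J1 [3;2;0]
P(0,1)∈J1 [3;3;0]
mobility = 6 − 6 − 0 = 0

M = 0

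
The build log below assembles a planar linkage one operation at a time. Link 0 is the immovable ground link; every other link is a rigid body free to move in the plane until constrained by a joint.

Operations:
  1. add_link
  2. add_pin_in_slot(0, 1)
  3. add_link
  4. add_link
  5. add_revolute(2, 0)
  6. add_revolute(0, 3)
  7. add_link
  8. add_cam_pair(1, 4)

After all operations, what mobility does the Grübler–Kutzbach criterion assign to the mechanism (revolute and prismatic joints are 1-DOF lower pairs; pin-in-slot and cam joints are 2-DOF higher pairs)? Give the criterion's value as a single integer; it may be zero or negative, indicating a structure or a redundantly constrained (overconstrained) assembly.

link 0 = ground. State L|J1|J2 = 1|0|0
+link1  2|0|0
PS(0,1) f=2→J2  2|0|1
+link2  3|0|1
+link3  4|0|1
R(2,0) f=1→J1  4|1|1
R(0,3) f=1→J1  4|2|1
+link4  5|2|1
C(1,4) f=2→J2  5|2|2
M = 3(5−1)−2·2−2 = 12−4−2 = 6

M = 6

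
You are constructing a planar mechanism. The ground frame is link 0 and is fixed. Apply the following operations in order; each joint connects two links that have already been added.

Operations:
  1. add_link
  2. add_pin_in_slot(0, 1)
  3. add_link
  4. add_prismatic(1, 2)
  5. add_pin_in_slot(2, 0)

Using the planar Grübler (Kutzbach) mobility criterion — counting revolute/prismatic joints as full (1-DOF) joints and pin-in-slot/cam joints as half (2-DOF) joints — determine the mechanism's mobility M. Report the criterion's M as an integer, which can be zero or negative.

L=1 J1=0 J2=0
add link → L=2 J1=0 J2=0
PS@0,1 dof=2 J2 → L=2 J1=0 J2=1
add link → L=3 J1=0 J2=1
P@1,2 dof=1 J1 → L=3 J1=1 J2=1
PS@2,0 dof=2 J2 → L=3 J1=1 J2=2
M=3(L−1)−2J1−J2=3·2−2·1−2=2

M = 2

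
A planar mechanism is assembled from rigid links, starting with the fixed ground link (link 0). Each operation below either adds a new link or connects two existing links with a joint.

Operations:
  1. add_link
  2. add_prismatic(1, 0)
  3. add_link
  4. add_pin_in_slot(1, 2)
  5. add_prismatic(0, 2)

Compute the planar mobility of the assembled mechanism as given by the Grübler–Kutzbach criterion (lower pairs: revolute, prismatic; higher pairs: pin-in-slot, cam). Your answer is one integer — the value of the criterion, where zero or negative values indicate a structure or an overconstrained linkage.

[1;0;0] (link 0 is ground)
L+ [2;0;0]
P(1,0)∈J1 [2;1;0]
L+ [3;1;0]
PS(1,2)∈J2 [3;1;1]
P(0,2)∈J1 [3;2;1]
mobility = 6 − 4 − 1 = 1

M = 1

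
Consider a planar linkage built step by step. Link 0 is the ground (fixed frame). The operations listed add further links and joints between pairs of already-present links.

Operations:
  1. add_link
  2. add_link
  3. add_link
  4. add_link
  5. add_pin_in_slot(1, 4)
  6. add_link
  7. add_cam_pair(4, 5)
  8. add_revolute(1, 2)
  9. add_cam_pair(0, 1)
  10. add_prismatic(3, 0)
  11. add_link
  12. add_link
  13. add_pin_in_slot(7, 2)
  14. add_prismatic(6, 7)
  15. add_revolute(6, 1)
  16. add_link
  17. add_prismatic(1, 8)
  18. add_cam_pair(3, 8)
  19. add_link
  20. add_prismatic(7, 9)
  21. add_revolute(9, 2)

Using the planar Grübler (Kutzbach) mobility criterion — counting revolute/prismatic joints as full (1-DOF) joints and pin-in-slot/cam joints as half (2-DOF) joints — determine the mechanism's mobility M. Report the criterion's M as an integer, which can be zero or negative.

ground; <1,0,0>
#1 <2,0,0>
#2 <3,0,0>
#3 <4,0,0>
#4 <5,0,0>
PS:1↔4 J2 <5,0,1>
#5 <6,0,1>
C:4↔5 J2 <6,0,2>
R:1↔2 J1 <6,1,2>
C:0↔1 J2 <6,1,3>
P:3↔0 J1 <6,2,3>
#6 <7,2,3>
#7 <8,2,3>
PS:7↔2 J2 <8,2,4>
P:6↔7 J1 <8,3,4>
R:6↔1 J1 <8,4,4>
#8 <9,4,4>
P:1↔8 J1 <9,5,4>
C:3↔8 J2 <9,5,5>
#9 <10,5,5>
P:7↔9 J1 <10,6,5>
R:9↔2 J1 <10,7,5>
3×9 − 2×7 − 1×5 = 8

M = 8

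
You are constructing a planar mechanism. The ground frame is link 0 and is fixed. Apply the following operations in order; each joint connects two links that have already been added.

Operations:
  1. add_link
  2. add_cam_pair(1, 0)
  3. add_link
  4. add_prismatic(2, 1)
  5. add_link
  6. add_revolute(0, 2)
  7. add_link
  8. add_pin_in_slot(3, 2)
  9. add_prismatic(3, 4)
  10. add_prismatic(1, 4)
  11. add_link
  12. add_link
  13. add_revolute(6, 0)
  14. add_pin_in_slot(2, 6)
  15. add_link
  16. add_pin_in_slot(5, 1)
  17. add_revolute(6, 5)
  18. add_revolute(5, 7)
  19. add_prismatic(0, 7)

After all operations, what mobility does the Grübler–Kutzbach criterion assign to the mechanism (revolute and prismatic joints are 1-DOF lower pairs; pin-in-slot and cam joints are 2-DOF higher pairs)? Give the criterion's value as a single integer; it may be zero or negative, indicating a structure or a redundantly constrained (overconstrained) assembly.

M = 1

ground; <1,0,0>
#1 <2,0,0>
C:1↔0 J2 <2,0,1>
#2 <3,0,1>
P:2↔1 J1 <3,1,1>
#3 <4,1,1>
R:0↔2 J1 <4,2,1>
#4 <5,2,1>
PS:3↔2 J2 <5,2,2>
P:3↔4 J1 <5,3,2>
P:1↔4 J1 <5,4,2>
#5 <6,4,2>
#6 <7,4,2>
R:6↔0 J1 <7,5,2>
PS:2↔6 J2 <7,5,3>
#7 <8,5,3>
PS:5↔1 J2 <8,5,4>
R:6↔5 J1 <8,6,4>
R:5↔7 J1 <8,7,4>
P:0↔7 J1 <8,8,4>
3×7 − 2×8 − 1×4 = 1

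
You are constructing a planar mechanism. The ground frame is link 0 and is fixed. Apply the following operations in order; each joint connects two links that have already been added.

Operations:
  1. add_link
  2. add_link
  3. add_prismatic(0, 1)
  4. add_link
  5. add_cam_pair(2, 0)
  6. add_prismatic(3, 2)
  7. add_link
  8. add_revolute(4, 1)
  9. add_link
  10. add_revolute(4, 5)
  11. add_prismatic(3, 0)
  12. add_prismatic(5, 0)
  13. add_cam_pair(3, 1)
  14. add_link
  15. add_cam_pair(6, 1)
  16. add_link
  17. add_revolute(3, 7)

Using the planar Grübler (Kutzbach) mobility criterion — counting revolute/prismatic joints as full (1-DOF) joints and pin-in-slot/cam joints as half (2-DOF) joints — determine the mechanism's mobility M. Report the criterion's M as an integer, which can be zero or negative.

L=1 J1=0 J2=0
add link → L=2 J1=0 J2=0
add link → L=3 J1=0 J2=0
P@0,1 dof=1 J1 → L=3 J1=1 J2=0
add link → L=4 J1=1 J2=0
C@2,0 dof=2 J2 → L=4 J1=1 J2=1
P@3,2 dof=1 J1 → L=4 J1=2 J2=1
add link → L=5 J1=2 J2=1
R@4,1 dof=1 J1 → L=5 J1=3 J2=1
add link → L=6 J1=3 J2=1
R@4,5 dof=1 J1 → L=6 J1=4 J2=1
P@3,0 dof=1 J1 → L=6 J1=5 J2=1
P@5,0 dof=1 J1 → L=6 J1=6 J2=1
C@3,1 dof=2 J2 → L=6 J1=6 J2=2
add link → L=7 J1=6 J2=2
C@6,1 dof=2 J2 → L=7 J1=6 J2=3
add link → L=8 J1=6 J2=3
R@3,7 dof=1 J1 → L=8 J1=7 J2=3
M=3(L−1)−2J1−J2=3·7−2·7−3=4

M = 4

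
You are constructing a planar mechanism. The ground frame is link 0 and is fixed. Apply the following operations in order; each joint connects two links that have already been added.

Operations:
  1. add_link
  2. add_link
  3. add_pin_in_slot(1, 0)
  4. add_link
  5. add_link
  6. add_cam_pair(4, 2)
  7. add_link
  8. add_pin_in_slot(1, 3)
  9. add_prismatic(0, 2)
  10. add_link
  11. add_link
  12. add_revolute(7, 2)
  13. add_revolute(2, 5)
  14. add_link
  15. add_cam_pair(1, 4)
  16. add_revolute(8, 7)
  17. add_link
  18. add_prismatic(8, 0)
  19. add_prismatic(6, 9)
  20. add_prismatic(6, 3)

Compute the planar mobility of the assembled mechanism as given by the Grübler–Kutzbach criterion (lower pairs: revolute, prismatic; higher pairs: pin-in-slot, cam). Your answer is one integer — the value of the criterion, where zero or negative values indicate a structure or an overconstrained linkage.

[1;0;0] (link 0 is ground)
L+ [2;0;0]
L+ [3;0;0]
PS(1,0)∈J2 [3;0;1]
L+ [4;0;1]
L+ [5;0;1]
C(4,2)∈J2 [5;0;2]
L+ [6;0;2]
PS(1,3)∈J2 [6;0;3]
P(0,2)∈J1 [6;1;3]
L+ [7;1;3]
L+ [8;1;3]
R(7,2)∈J1 [8;2;3]
R(2,5)∈J1 [8;3;3]
L+ [9;3;3]
C(1,4)∈J2 [9;3;4]
R(8,7)∈J1 [9;4;4]
L+ [10;4;4]
P(8,0)∈J1 [10;5;4]
P(6,9)∈J1 [10;6;4]
P(6,3)∈J1 [10;7;4]
mobility = 27 − 14 − 4 = 9

M = 9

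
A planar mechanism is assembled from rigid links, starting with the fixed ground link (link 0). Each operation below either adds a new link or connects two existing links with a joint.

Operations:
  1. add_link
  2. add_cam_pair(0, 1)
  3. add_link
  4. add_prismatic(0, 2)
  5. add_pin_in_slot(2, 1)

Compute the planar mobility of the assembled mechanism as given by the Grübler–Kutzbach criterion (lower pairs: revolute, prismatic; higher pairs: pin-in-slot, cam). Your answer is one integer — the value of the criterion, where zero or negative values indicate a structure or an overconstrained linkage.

M = 2

[1;0;0] (link 0 is ground)
L+ [2;0;0]
C(0,1)∈J2 [2;0;1]
L+ [3;0;1]
P(0,2)∈J1 [3;1;1]
PS(2,1)∈J2 [3;1;2]
mobility = 6 − 2 − 2 = 2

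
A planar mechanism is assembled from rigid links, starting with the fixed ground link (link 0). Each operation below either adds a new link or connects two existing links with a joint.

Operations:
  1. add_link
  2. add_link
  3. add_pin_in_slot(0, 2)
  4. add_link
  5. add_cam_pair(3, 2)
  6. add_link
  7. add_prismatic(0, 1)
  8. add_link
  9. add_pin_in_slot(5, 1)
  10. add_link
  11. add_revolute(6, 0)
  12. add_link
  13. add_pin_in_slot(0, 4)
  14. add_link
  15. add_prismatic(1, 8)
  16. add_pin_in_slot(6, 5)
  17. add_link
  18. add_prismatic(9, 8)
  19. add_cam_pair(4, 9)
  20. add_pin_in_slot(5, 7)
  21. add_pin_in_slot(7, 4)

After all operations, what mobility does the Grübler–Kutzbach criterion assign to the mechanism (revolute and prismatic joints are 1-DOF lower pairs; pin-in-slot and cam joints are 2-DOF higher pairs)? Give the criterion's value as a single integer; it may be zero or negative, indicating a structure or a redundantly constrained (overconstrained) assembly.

M = 11

link 0 = ground. State L|J1|J2 = 1|0|0
+link1  2|0|0
+link2  3|0|0
PS(0,2) f=2→J2  3|0|1
+link3  4|0|1
C(3,2) f=2→J2  4|0|2
+link4  5|0|2
P(0,1) f=1→J1  5|1|2
+link5  6|1|2
PS(5,1) f=2→J2  6|1|3
+link6  7|1|3
R(6,0) f=1→J1  7|2|3
+link7  8|2|3
PS(0,4) f=2→J2  8|2|4
+link8  9|2|4
P(1,8) f=1→J1  9|3|4
PS(6,5) f=2→J2  9|3|5
+link9  10|3|5
P(9,8) f=1→J1  10|4|5
C(4,9) f=2→J2  10|4|6
PS(5,7) f=2→J2  10|4|7
PS(7,4) f=2→J2  10|4|8
M = 3(10−1)−2·4−8 = 27−8−8 = 11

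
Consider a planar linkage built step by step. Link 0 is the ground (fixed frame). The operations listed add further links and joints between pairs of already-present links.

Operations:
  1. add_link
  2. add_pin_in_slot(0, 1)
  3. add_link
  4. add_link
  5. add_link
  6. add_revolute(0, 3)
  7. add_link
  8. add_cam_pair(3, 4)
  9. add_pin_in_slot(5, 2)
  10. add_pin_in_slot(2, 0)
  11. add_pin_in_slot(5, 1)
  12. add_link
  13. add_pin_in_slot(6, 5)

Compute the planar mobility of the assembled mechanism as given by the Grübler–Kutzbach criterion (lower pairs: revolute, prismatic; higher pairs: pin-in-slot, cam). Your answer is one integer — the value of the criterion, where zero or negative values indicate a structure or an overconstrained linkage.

(L,J1,J2)=(1,0,0); link0 fixed
link1: (2,0,0)
PS 0-1 [J2]: (2,0,1)
link2: (3,0,1)
link3: (4,0,1)
link4: (5,0,1)
R 0-3 [J1]: (5,1,1)
link5: (6,1,1)
C 3-4 [J2]: (6,1,2)
PS 5-2 [J2]: (6,1,3)
PS 2-0 [J2]: (6,1,4)
PS 5-1 [J2]: (6,1,5)
link6: (7,1,5)
PS 6-5 [J2]: (7,1,6)
Grübler: 3·6 − 2·1 − 6 = 10

M = 10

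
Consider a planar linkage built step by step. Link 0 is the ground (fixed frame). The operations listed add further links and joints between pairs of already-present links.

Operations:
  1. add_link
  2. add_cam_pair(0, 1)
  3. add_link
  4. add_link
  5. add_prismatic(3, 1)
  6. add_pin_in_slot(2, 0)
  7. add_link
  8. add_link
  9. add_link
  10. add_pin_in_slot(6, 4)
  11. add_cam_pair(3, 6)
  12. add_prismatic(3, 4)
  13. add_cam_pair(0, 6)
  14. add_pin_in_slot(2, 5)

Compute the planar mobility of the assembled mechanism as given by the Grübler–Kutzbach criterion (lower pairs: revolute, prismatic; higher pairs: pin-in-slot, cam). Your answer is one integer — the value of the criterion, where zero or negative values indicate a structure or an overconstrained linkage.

ground; <1,0,0>
#1 <2,0,0>
C:0↔1 J2 <2,0,1>
#2 <3,0,1>
#3 <4,0,1>
P:3↔1 J1 <4,1,1>
PS:2↔0 J2 <4,1,2>
#4 <5,1,2>
#5 <6,1,2>
#6 <7,1,2>
PS:6↔4 J2 <7,1,3>
C:3↔6 J2 <7,1,4>
P:3↔4 J1 <7,2,4>
C:0↔6 J2 <7,2,5>
PS:2↔5 J2 <7,2,6>
3×6 − 2×2 − 1×6 = 8

M = 8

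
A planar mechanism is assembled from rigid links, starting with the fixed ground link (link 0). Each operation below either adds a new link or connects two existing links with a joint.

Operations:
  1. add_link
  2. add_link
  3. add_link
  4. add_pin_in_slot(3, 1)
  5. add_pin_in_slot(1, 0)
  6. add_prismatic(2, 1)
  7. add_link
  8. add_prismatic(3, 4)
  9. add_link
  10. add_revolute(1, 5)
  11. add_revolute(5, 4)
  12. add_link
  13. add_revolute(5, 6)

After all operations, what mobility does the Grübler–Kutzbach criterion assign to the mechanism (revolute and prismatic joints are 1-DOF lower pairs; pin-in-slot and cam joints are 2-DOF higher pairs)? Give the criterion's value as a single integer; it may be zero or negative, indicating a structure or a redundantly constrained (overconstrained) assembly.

M = 6

[1;0;0] (link 0 is ground)
L+ [2;0;0]
L+ [3;0;0]
L+ [4;0;0]
PS(3,1)∈J2 [4;0;1]
PS(1,0)∈J2 [4;0;2]
P(2,1)∈J1 [4;1;2]
L+ [5;1;2]
P(3,4)∈J1 [5;2;2]
L+ [6;2;2]
R(1,5)∈J1 [6;3;2]
R(5,4)∈J1 [6;4;2]
L+ [7;4;2]
R(5,6)∈J1 [7;5;2]
mobility = 18 − 10 − 2 = 6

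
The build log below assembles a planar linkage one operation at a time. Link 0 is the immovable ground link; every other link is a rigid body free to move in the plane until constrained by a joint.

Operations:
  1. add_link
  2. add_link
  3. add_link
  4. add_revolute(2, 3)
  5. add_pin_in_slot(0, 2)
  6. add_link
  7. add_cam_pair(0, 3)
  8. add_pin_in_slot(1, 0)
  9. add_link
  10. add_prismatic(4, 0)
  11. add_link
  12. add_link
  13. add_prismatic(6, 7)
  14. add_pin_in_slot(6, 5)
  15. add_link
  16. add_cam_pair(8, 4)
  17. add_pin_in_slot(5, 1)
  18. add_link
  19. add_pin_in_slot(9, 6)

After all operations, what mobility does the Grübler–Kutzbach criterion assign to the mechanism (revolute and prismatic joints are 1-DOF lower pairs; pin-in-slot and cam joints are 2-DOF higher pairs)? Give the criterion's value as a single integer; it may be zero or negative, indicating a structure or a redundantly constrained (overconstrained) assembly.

M = 14

(L,J1,J2)=(1,0,0); link0 fixed
link1: (2,0,0)
link2: (3,0,0)
link3: (4,0,0)
R 2-3 [J1]: (4,1,0)
PS 0-2 [J2]: (4,1,1)
link4: (5,1,1)
C 0-3 [J2]: (5,1,2)
PS 1-0 [J2]: (5,1,3)
link5: (6,1,3)
P 4-0 [J1]: (6,2,3)
link6: (7,2,3)
link7: (8,2,3)
P 6-7 [J1]: (8,3,3)
PS 6-5 [J2]: (8,3,4)
link8: (9,3,4)
C 8-4 [J2]: (9,3,5)
PS 5-1 [J2]: (9,3,6)
link9: (10,3,6)
PS 9-6 [J2]: (10,3,7)
Grübler: 3·9 − 2·3 − 7 = 14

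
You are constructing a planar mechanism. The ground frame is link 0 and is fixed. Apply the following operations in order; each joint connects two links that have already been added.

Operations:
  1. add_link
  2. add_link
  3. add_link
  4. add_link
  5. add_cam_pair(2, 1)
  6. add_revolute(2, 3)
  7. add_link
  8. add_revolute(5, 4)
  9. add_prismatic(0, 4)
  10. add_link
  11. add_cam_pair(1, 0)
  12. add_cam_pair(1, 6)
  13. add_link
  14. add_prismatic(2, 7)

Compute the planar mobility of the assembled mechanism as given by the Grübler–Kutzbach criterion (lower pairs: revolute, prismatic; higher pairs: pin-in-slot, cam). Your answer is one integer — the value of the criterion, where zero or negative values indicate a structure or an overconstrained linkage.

link 0 = ground. State L|J1|J2 = 1|0|0
+link1  2|0|0
+link2  3|0|0
+link3  4|0|0
+link4  5|0|0
C(2,1) f=2→J2  5|0|1
R(2,3) f=1→J1  5|1|1
+link5  6|1|1
R(5,4) f=1→J1  6|2|1
P(0,4) f=1→J1  6|3|1
+link6  7|3|1
C(1,0) f=2→J2  7|3|2
C(1,6) f=2→J2  7|3|3
+link7  8|3|3
P(2,7) f=1→J1  8|4|3
M = 3(8−1)−2·4−3 = 21−8−3 = 10

M = 10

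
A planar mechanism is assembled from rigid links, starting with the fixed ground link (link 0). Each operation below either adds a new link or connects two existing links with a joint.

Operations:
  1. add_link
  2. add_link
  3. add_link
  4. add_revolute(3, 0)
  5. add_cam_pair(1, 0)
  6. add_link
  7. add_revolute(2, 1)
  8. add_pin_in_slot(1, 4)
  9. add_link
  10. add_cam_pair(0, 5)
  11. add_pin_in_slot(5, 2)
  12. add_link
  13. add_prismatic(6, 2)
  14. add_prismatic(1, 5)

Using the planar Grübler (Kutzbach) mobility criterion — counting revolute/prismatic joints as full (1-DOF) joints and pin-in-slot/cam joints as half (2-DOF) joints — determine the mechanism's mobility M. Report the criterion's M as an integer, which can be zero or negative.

ground; <1,0,0>
#1 <2,0,0>
#2 <3,0,0>
#3 <4,0,0>
R:3↔0 J1 <4,1,0>
C:1↔0 J2 <4,1,1>
#4 <5,1,1>
R:2↔1 J1 <5,2,1>
PS:1↔4 J2 <5,2,2>
#5 <6,2,2>
C:0↔5 J2 <6,2,3>
PS:5↔2 J2 <6,2,4>
#6 <7,2,4>
P:6↔2 J1 <7,3,4>
P:1↔5 J1 <7,4,4>
3×6 − 2×4 − 1×4 = 6

M = 6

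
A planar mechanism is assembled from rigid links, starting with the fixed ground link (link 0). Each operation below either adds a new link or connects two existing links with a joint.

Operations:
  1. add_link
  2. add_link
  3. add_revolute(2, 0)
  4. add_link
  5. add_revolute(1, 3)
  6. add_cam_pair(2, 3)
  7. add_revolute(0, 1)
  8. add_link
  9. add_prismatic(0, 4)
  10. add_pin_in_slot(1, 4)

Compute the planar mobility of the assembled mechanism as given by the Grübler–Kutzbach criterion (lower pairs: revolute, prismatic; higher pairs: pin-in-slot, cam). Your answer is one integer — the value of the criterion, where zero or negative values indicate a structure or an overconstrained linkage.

M = 2

ground; <1,0,0>
#1 <2,0,0>
#2 <3,0,0>
R:2↔0 J1 <3,1,0>
#3 <4,1,0>
R:1↔3 J1 <4,2,0>
C:2↔3 J2 <4,2,1>
R:0↔1 J1 <4,3,1>
#4 <5,3,1>
P:0↔4 J1 <5,4,1>
PS:1↔4 J2 <5,4,2>
3×4 − 2×4 − 1×2 = 2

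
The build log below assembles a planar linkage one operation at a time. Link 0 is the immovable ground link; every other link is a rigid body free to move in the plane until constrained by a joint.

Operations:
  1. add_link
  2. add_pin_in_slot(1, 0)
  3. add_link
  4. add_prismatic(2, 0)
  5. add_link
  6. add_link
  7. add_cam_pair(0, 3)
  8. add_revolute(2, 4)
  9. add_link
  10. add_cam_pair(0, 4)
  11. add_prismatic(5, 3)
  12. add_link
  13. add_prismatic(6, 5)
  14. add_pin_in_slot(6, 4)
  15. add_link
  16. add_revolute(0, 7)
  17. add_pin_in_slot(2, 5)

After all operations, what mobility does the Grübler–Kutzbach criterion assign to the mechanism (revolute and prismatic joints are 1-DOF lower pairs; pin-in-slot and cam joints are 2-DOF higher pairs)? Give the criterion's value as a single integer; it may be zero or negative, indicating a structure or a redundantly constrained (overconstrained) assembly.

M = 6

ground; <1,0,0>
#1 <2,0,0>
PS:1↔0 J2 <2,0,1>
#2 <3,0,1>
P:2↔0 J1 <3,1,1>
#3 <4,1,1>
#4 <5,1,1>
C:0↔3 J2 <5,1,2>
R:2↔4 J1 <5,2,2>
#5 <6,2,2>
C:0↔4 J2 <6,2,3>
P:5↔3 J1 <6,3,3>
#6 <7,3,3>
P:6↔5 J1 <7,4,3>
PS:6↔4 J2 <7,4,4>
#7 <8,4,4>
R:0↔7 J1 <8,5,4>
PS:2↔5 J2 <8,5,5>
3×7 − 2×5 − 1×5 = 6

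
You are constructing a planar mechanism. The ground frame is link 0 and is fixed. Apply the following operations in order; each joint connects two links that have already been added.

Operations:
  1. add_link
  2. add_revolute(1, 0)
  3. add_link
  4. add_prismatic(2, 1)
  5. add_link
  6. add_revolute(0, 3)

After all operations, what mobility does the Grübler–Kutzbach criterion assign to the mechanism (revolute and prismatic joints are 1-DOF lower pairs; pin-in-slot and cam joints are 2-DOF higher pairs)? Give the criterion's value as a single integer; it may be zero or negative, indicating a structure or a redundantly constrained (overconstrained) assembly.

ground; <1,0,0>
#1 <2,0,0>
R:1↔0 J1 <2,1,0>
#2 <3,1,0>
P:2↔1 J1 <3,2,0>
#3 <4,2,0>
R:0↔3 J1 <4,3,0>
3×3 − 2×3 − 1×0 = 3

M = 3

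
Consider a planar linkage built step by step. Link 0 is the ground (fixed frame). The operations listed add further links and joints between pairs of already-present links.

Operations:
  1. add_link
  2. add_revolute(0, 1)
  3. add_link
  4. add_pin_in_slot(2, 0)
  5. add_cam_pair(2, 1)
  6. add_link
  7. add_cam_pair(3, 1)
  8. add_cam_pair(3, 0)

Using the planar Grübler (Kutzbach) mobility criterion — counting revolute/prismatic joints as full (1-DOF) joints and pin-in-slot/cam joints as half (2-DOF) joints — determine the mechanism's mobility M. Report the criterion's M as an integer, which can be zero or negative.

link 0 = ground. State L|J1|J2 = 1|0|0
+link1  2|0|0
R(0,1) f=1→J1  2|1|0
+link2  3|1|0
PS(2,0) f=2→J2  3|1|1
C(2,1) f=2→J2  3|1|2
+link3  4|1|2
C(3,1) f=2→J2  4|1|3
C(3,0) f=2→J2  4|1|4
M = 3(4−1)−2·1−4 = 9−2−4 = 3

M = 3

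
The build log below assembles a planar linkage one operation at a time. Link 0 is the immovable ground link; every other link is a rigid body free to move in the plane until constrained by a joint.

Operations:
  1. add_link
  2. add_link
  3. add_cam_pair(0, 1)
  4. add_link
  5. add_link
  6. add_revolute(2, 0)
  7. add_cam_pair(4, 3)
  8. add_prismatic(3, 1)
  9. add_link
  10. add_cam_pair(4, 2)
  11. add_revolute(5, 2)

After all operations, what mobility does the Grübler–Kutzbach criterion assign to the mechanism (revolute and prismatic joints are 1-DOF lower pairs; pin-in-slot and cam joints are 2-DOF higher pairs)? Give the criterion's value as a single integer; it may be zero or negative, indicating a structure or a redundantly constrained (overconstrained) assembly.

[1;0;0] (link 0 is ground)
L+ [2;0;0]
L+ [3;0;0]
C(0,1)∈J2 [3;0;1]
L+ [4;0;1]
L+ [5;0;1]
R(2,0)∈J1 [5;1;1]
C(4,3)∈J2 [5;1;2]
P(3,1)∈J1 [5;2;2]
L+ [6;2;2]
C(4,2)∈J2 [6;2;3]
R(5,2)∈J1 [6;3;3]
mobility = 15 − 6 − 3 = 6

M = 6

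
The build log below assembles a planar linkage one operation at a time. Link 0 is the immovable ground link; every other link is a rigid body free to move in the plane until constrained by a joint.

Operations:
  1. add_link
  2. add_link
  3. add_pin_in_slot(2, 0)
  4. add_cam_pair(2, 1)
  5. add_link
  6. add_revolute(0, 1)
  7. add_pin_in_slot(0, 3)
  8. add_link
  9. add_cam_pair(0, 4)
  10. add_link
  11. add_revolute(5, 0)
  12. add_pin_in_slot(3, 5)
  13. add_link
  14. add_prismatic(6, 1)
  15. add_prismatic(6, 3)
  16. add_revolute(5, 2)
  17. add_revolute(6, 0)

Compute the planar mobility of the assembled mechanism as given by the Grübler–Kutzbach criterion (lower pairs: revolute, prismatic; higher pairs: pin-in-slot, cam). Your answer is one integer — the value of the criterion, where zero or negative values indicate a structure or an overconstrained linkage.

link 0 = ground. State L|J1|J2 = 1|0|0
+link1  2|0|0
+link2  3|0|0
PS(2,0) f=2→J2  3|0|1
C(2,1) f=2→J2  3|0|2
+link3  4|0|2
R(0,1) f=1→J1  4|1|2
PS(0,3) f=2→J2  4|1|3
+link4  5|1|3
C(0,4) f=2→J2  5|1|4
+link5  6|1|4
R(5,0) f=1→J1  6|2|4
PS(3,5) f=2→J2  6|2|5
+link6  7|2|5
P(6,1) f=1→J1  7|3|5
P(6,3) f=1→J1  7|4|5
R(5,2) f=1→J1  7|5|5
R(6,0) f=1→J1  7|6|5
M = 3(7−1)−2·6−5 = 18−12−5 = 1

M = 1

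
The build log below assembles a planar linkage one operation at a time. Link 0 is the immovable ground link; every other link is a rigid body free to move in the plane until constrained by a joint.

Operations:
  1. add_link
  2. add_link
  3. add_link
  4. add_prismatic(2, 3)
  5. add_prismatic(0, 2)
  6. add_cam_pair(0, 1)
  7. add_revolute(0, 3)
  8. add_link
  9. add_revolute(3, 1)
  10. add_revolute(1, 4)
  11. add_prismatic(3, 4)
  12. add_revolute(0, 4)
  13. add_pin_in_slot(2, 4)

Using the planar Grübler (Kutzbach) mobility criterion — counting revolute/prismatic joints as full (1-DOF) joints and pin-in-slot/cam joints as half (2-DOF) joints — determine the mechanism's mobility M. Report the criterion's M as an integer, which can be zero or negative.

M = -4

[1;0;0] (link 0 is ground)
L+ [2;0;0]
L+ [3;0;0]
L+ [4;0;0]
P(2,3)∈J1 [4;1;0]
P(0,2)∈J1 [4;2;0]
C(0,1)∈J2 [4;2;1]
R(0,3)∈J1 [4;3;1]
L+ [5;3;1]
R(3,1)∈J1 [5;4;1]
R(1,4)∈J1 [5;5;1]
P(3,4)∈J1 [5;6;1]
R(0,4)∈J1 [5;7;1]
PS(2,4)∈J2 [5;7;2]
mobility = 12 − 14 − 2 = -4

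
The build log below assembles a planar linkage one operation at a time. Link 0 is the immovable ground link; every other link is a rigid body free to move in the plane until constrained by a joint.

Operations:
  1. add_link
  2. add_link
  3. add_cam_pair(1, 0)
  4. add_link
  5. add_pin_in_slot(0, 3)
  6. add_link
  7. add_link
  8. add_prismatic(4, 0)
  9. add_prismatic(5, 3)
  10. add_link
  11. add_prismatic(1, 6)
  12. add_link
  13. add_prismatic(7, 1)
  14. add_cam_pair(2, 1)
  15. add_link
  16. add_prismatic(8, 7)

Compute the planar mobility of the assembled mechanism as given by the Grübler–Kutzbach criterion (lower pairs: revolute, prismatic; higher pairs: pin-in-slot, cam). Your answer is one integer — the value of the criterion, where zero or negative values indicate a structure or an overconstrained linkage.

link 0 = ground. State L|J1|J2 = 1|0|0
+link1  2|0|0
+link2  3|0|0
C(1,0) f=2→J2  3|0|1
+link3  4|0|1
PS(0,3) f=2→J2  4|0|2
+link4  5|0|2
+link5  6|0|2
P(4,0) f=1→J1  6|1|2
P(5,3) f=1→J1  6|2|2
+link6  7|2|2
P(1,6) f=1→J1  7|3|2
+link7  8|3|2
P(7,1) f=1→J1  8|4|2
C(2,1) f=2→J2  8|4|3
+link8  9|4|3
P(8,7) f=1→J1  9|5|3
M = 3(9−1)−2·5−3 = 24−10−3 = 11

M = 11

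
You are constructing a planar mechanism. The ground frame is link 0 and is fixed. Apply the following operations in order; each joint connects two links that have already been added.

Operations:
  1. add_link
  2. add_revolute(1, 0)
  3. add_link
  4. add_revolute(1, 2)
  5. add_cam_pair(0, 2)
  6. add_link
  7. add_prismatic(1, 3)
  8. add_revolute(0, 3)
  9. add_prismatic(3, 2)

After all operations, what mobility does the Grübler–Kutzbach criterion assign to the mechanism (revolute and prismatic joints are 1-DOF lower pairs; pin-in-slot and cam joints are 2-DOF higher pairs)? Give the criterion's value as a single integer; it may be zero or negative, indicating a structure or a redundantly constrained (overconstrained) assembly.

L=1 J1=0 J2=0
add link → L=2 J1=0 J2=0
R@1,0 dof=1 J1 → L=2 J1=1 J2=0
add link → L=3 J1=1 J2=0
R@1,2 dof=1 J1 → L=3 J1=2 J2=0
C@0,2 dof=2 J2 → L=3 J1=2 J2=1
add link → L=4 J1=2 J2=1
P@1,3 dof=1 J1 → L=4 J1=3 J2=1
R@0,3 dof=1 J1 → L=4 J1=4 J2=1
P@3,2 dof=1 J1 → L=4 J1=5 J2=1
M=3(L−1)−2J1−J2=3·3−2·5−1=-2

M = -2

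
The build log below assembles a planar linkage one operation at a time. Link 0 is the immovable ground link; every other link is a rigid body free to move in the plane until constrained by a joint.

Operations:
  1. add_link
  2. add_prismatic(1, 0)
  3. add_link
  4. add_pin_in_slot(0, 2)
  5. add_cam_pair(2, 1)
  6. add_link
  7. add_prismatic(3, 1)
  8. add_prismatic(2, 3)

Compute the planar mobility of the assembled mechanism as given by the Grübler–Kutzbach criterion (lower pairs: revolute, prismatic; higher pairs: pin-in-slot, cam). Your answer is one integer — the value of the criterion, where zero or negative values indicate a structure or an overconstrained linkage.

[1;0;0] (link 0 is ground)
L+ [2;0;0]
P(1,0)∈J1 [2;1;0]
L+ [3;1;0]
PS(0,2)∈J2 [3;1;1]
C(2,1)∈J2 [3;1;2]
L+ [4;1;2]
P(3,1)∈J1 [4;2;2]
P(2,3)∈J1 [4;3;2]
mobility = 9 − 6 − 2 = 1

M = 1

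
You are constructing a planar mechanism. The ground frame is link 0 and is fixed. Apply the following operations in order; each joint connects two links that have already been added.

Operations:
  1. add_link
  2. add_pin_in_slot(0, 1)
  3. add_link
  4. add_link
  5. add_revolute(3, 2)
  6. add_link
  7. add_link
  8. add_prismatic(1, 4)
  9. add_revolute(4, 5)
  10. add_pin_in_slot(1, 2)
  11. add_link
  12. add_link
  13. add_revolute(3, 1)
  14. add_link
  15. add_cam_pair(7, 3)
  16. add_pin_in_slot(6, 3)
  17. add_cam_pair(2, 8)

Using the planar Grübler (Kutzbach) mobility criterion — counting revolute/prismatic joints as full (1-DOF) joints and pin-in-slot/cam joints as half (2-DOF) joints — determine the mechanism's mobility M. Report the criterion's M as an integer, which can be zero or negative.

(L,J1,J2)=(1,0,0); link0 fixed
link1: (2,0,0)
PS 0-1 [J2]: (2,0,1)
link2: (3,0,1)
link3: (4,0,1)
R 3-2 [J1]: (4,1,1)
link4: (5,1,1)
link5: (6,1,1)
P 1-4 [J1]: (6,2,1)
R 4-5 [J1]: (6,3,1)
PS 1-2 [J2]: (6,3,2)
link6: (7,3,2)
link7: (8,3,2)
R 3-1 [J1]: (8,4,2)
link8: (9,4,2)
C 7-3 [J2]: (9,4,3)
PS 6-3 [J2]: (9,4,4)
C 2-8 [J2]: (9,4,5)
Grübler: 3·8 − 2·4 − 5 = 11

M = 11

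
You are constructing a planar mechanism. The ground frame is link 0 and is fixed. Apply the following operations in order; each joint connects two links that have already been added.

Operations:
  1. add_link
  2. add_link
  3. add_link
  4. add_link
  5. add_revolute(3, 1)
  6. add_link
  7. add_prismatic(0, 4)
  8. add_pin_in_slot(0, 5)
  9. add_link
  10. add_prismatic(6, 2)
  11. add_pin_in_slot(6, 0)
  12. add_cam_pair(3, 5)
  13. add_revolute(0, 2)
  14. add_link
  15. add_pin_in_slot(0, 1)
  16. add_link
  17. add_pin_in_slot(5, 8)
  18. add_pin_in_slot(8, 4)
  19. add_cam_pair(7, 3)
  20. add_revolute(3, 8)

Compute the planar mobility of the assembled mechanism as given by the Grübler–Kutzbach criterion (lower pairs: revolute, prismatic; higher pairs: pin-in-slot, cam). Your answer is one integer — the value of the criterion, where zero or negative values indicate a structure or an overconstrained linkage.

M = 7

(L,J1,J2)=(1,0,0); link0 fixed
link1: (2,0,0)
link2: (3,0,0)
link3: (4,0,0)
link4: (5,0,0)
R 3-1 [J1]: (5,1,0)
link5: (6,1,0)
P 0-4 [J1]: (6,2,0)
PS 0-5 [J2]: (6,2,1)
link6: (7,2,1)
P 6-2 [J1]: (7,3,1)
PS 6-0 [J2]: (7,3,2)
C 3-5 [J2]: (7,3,3)
R 0-2 [J1]: (7,4,3)
link7: (8,4,3)
PS 0-1 [J2]: (8,4,4)
link8: (9,4,4)
PS 5-8 [J2]: (9,4,5)
PS 8-4 [J2]: (9,4,6)
C 7-3 [J2]: (9,4,7)
R 3-8 [J1]: (9,5,7)
Grübler: 3·8 − 2·5 − 7 = 7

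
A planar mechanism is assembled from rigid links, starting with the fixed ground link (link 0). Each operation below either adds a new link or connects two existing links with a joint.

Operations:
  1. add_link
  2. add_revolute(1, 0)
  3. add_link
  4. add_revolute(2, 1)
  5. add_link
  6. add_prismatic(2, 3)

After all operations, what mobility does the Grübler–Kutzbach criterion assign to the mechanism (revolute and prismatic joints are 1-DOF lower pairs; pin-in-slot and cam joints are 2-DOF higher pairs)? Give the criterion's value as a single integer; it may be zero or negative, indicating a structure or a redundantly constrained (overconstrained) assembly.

(L,J1,J2)=(1,0,0); link0 fixed
link1: (2,0,0)
R 1-0 [J1]: (2,1,0)
link2: (3,1,0)
R 2-1 [J1]: (3,2,0)
link3: (4,2,0)
P 2-3 [J1]: (4,3,0)
Grübler: 3·3 − 2·3 − 0 = 3

M = 3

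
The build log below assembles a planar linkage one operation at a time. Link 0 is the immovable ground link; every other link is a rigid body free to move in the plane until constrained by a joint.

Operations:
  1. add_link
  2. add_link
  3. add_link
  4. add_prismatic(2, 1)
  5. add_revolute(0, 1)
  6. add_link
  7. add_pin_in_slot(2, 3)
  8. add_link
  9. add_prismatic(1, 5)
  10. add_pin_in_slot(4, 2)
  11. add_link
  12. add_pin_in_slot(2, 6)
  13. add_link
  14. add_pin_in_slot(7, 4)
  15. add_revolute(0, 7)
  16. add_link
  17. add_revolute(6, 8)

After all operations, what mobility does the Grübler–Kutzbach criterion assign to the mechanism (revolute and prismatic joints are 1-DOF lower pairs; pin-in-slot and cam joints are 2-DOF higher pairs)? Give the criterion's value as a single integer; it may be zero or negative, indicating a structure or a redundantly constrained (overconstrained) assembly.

M = 10

(L,J1,J2)=(1,0,0); link0 fixed
link1: (2,0,0)
link2: (3,0,0)
link3: (4,0,0)
P 2-1 [J1]: (4,1,0)
R 0-1 [J1]: (4,2,0)
link4: (5,2,0)
PS 2-3 [J2]: (5,2,1)
link5: (6,2,1)
P 1-5 [J1]: (6,3,1)
PS 4-2 [J2]: (6,3,2)
link6: (7,3,2)
PS 2-6 [J2]: (7,3,3)
link7: (8,3,3)
PS 7-4 [J2]: (8,3,4)
R 0-7 [J1]: (8,4,4)
link8: (9,4,4)
R 6-8 [J1]: (9,5,4)
Grübler: 3·8 − 2·5 − 4 = 10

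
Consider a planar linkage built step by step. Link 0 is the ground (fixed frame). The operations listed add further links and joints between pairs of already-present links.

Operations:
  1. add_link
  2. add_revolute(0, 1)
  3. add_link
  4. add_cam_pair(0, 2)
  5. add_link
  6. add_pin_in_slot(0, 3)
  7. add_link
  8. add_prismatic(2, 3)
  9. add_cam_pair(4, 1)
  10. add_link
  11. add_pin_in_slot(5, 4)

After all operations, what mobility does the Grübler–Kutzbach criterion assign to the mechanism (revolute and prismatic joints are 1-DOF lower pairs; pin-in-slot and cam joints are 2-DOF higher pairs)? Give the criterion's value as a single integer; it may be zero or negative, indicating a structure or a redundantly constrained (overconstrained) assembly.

M = 7

ground; <1,0,0>
#1 <2,0,0>
R:0↔1 J1 <2,1,0>
#2 <3,1,0>
C:0↔2 J2 <3,1,1>
#3 <4,1,1>
PS:0↔3 J2 <4,1,2>
#4 <5,1,2>
P:2↔3 J1 <5,2,2>
C:4↔1 J2 <5,2,3>
#5 <6,2,3>
PS:5↔4 J2 <6,2,4>
3×5 − 2×2 − 1×4 = 7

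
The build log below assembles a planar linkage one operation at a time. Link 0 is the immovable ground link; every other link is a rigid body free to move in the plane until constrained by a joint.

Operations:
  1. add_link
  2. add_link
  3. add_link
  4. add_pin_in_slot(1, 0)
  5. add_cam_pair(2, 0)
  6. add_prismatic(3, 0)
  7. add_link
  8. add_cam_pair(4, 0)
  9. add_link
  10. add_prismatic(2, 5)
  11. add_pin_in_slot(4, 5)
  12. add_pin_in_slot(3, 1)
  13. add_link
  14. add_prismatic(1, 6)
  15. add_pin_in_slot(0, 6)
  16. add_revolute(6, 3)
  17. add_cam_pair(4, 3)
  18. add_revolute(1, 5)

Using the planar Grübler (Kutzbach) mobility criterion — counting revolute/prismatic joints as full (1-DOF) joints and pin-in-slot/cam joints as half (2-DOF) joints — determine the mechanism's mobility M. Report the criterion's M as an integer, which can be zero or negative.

M = 1

L=1 J1=0 J2=0
add link → L=2 J1=0 J2=0
add link → L=3 J1=0 J2=0
add link → L=4 J1=0 J2=0
PS@1,0 dof=2 J2 → L=4 J1=0 J2=1
C@2,0 dof=2 J2 → L=4 J1=0 J2=2
P@3,0 dof=1 J1 → L=4 J1=1 J2=2
add link → L=5 J1=1 J2=2
C@4,0 dof=2 J2 → L=5 J1=1 J2=3
add link → L=6 J1=1 J2=3
P@2,5 dof=1 J1 → L=6 J1=2 J2=3
PS@4,5 dof=2 J2 → L=6 J1=2 J2=4
PS@3,1 dof=2 J2 → L=6 J1=2 J2=5
add link → L=7 J1=2 J2=5
P@1,6 dof=1 J1 → L=7 J1=3 J2=5
PS@0,6 dof=2 J2 → L=7 J1=3 J2=6
R@6,3 dof=1 J1 → L=7 J1=4 J2=6
C@4,3 dof=2 J2 → L=7 J1=4 J2=7
R@1,5 dof=1 J1 → L=7 J1=5 J2=7
M=3(L−1)−2J1−J2=3·6−2·5−7=1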